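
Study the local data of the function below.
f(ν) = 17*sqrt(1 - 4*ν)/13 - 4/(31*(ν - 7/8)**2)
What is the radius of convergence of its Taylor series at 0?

The radius of convergence is 1/4.

Denominator factor (ν - 7/8)^2: pole of order 2 at 7/8, modulus 7/8.
Branch term (17/13)*sqrt(1 - ν/(1/4)): its argument vanishes at ν = 1/4, a square-root branch point, modulus 1/4.
The radius of convergence is the smallest modulus among the singular points: 1/4.


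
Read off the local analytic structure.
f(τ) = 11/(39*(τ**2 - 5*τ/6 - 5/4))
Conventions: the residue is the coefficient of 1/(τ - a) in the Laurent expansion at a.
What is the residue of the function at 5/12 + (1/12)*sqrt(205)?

The residue is (22/2665)*sqrt(205).

The factor τ**2 - 5*τ/6 - 5/4 splits as (τ - a)(τ - a') with a = 5/12 + (1/12)*sqrt(205), a' = 5/12 - (1/12)*sqrt(205). At the order-1 pole a set g(τ) = (τ - a)*f(τ) = [11/39] / (τ - a').
Simple pole: residue = g(a) at a = 5/12 + (1/12)*sqrt(205), which is (22/2665)*sqrt(205).


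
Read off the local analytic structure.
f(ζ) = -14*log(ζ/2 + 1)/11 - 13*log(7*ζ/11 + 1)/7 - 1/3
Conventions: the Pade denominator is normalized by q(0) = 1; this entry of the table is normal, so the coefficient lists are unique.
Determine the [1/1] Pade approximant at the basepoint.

Taylor coefficients needed (expand at 0): a_0 = -1/3, a_1 = -20/11, a_2 = 259/484.
Write the denominator as Q(ζ) = 1 + q1*ζ. Requiring Q*f - P = O(ζ^3) with deg P <= 1 kills the coefficients of ζ^2..ζ^2 in Q*f:
  ζ^2: a_2 + q1*a_1 = 0, i.e. 259/484 + (-20/11)*q1 = 0.
Solving this linear system: q1 = 259/880.
The numerator is Q*f truncated at degree 1: P0 = a_0 = -1/3; P1 = a_1 + q1*a_0 = -5059/2640.

The Pade approximant has numerator coefficients [-1/3, -5059/2640]; denominator coefficients [1, 259/880].


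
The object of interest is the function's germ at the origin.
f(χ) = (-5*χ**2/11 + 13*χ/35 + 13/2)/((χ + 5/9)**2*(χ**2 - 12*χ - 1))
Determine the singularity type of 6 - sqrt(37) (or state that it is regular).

The denominator factor χ**2 - 12*χ - 1 vanishes at 6 - sqrt(37) and appears to the power 1; the numerator there equals -18829/770 + (1957/385)*sqrt(37), nonzero, and no other factor vanishes.
Hence a pole whose order is the multiplicity, 1.

The point is a pole of order 1.


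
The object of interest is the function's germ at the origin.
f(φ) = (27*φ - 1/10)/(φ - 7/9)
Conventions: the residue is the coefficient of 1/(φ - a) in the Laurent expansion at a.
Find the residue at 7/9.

The residue is 209/10.

At the order-1 pole 7/9 set g(φ) = (φ - (7/9))*f(φ) = 27*φ - 1/10.
Simple pole: residue = g(a) at a = 7/9, which is 209/10.


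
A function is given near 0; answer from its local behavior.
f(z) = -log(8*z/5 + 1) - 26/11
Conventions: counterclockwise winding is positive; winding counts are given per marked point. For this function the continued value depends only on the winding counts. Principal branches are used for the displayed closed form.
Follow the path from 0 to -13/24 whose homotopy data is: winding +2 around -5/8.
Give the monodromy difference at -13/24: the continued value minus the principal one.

Continued minus principal equals -(4)*pi*i.

The rational part is single-valued and drops out of the difference; each branch term changes only by its own monodromy.
(-1)*log(1 - z/(-5/8)): each positive loop around -5/8 adds 2*pi*i to the log, so winding +2 contributes (-1)*(2)*2*pi*i = -(4)*pi*i.
Summing the contributions at z = -13/24 gives -(4)*pi*i.


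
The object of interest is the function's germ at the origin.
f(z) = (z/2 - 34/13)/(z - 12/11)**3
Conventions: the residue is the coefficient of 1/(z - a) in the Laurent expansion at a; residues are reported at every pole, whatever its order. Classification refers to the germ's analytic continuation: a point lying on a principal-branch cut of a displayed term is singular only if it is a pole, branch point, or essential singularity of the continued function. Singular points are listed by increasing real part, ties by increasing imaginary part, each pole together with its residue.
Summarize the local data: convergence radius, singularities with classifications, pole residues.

Denominator factor (z - 12/11)^3: pole of order 3 at 12/11, modulus 12/11.
The radius of convergence is the smallest modulus among the singular points: 12/11.
At the order-3 pole 12/11 set g(z) = (z - (12/11))^3*f(z) = z/2 - 34/13.
Order-3 pole: residue = g''(a)/2; g''(12/11) = 0, so the residue is 0.

Radius of convergence at 0: 12/11.
At 12/11: a pole of order 3; residue 0.


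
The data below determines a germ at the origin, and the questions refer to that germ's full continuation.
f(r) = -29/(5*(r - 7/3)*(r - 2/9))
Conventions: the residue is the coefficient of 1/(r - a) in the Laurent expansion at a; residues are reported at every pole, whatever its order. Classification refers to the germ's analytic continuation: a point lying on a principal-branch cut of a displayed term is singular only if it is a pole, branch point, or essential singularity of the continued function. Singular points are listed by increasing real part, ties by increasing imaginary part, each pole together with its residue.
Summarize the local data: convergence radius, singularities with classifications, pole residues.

Radius of convergence at 0: 2/9.
At 2/9: a pole of order 1; residue 261/95.
At 7/3: a pole of order 1; residue -261/95.

Denominator factor (r - 7/3): pole of order 1 at 7/3, modulus 7/3.
Denominator factor (r - 2/9): pole of order 1 at 2/9, modulus 2/9.
The radius of convergence is the smallest modulus among the singular points: 2/9.
At the order-1 pole 2/9 set g(r) = (r - (2/9))*f(r) = -29/(5*(r - 7/3)).
Simple pole: residue = g(a) at a = 2/9, which is 261/95.
At the order-1 pole 7/3 set g(r) = (r - (7/3))*f(r) = -29/(5*(r - 2/9)).
Simple pole: residue = g(a) at a = 7/3, which is -261/95.
List the singular points by increasing real part (a conjugate pair: the negative imaginary part first).


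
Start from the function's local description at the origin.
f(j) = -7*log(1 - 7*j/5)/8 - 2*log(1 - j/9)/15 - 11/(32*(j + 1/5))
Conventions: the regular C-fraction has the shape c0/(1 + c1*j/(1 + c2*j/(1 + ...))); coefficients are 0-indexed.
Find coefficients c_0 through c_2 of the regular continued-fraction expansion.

Taylor coefficients (expand at 0): a_0 = -55/32, a_1 = 42481/4320, a_2 = -8186267/194400.
c0 = a_0 = -55/32. Peel one level at a time: if S = 1 + c*j/S' with S'(0) = 1, then c is the j-coefficient of S and S' = c*j/(S - 1).
S_1 = c0/f = 1 + (42481/7425)*j + (453901306/55130625)*j^2 + ...; c1 = 42481/7425.
S_2 = c1*j/(S_1 - 1) = 1 + (-453901306/315421425)*j + ...; c2 = -453901306/315421425.

The regular C-fraction coefficients are [-55/32, 42481/7425, -453901306/315421425].


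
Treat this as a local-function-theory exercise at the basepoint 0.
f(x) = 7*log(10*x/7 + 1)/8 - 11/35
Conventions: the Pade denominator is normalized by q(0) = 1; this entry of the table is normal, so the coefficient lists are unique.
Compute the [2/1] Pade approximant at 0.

Taylor coefficients needed (expand at 0): a_0 = -11/35, a_1 = 5/4, a_2 = -25/28, a_3 = 125/147.
Write the denominator as Q(x) = 1 + q1*x. Requiring Q*f - P = O(x^4) with deg P <= 2 kills the coefficients of x^3..x^3 in Q*f:
  x^3: a_3 + q1*a_2 = 0, i.e. 125/147 + (-25/28)*q1 = 0.
Solving this linear system: q1 = 20/21.
The numerator is Q*f truncated at degree 2: P0 = a_0 = -11/35; P1 = a_1 + q1*a_0 = 559/588; P2 = a_2 + q1*a_1 = 25/84.

The Pade approximant has numerator coefficients [-11/35, 559/588, 25/84]; denominator coefficients [1, 20/21].


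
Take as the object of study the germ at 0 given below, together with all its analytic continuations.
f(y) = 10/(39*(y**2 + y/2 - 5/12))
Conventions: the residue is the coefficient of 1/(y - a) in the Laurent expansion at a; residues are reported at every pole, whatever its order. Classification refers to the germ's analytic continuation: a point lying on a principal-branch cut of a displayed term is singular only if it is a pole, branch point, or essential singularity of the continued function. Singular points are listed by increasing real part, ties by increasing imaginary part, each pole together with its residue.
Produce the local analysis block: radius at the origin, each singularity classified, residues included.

Radius of convergence at 0: -1/4 + (1/12)*sqrt(69).
At -1/4 - (1/12)*sqrt(69): a pole of order 1; residue -(20/897)*sqrt(69).
At -1/4 + (1/12)*sqrt(69): a pole of order 1; residue (20/897)*sqrt(69).

Denominator factor (y**2 + y/2 - 5/12): discriminant 23/12, real irrational roots -1/4 + (1/12)*sqrt(69) and -1/4 - (1/12)*sqrt(69); poles of order 1, moduli -1/4 + (1/12)*sqrt(69) and 1/4 + (1/12)*sqrt(69).
The radius of convergence is the smallest modulus among the singular points: -1/4 + (1/12)*sqrt(69).
The factor y**2 + y/2 - 5/12 splits as (y - a)(y - a') with a = -1/4 - (1/12)*sqrt(69), a' = -1/4 + (1/12)*sqrt(69). At the order-1 pole a set g(y) = (y - a)*f(y) = [10/39] / (y - a').
Simple pole: residue = g(a) at a = -1/4 - (1/12)*sqrt(69), which is -(20/897)*sqrt(69).
The factor y**2 + y/2 - 5/12 splits as (y - a)(y - a') with a = -1/4 + (1/12)*sqrt(69), a' = -1/4 - (1/12)*sqrt(69). At the order-1 pole a set g(y) = (y - a)*f(y) = [10/39] / (y - a').
Simple pole: residue = g(a) at a = -1/4 + (1/12)*sqrt(69), which is (20/897)*sqrt(69).
List the singular points by increasing real part (a conjugate pair: the negative imaginary part first).


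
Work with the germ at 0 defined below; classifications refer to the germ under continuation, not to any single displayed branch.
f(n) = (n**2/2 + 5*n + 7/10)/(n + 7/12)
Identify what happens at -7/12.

The point is a pole of order 1.

The denominator factor n + 7/12 vanishes at -7/12 and appears to the power 1; the numerator there equals -2947/1440, nonzero, and no other factor vanishes.
Hence a pole whose order is the multiplicity, 1.


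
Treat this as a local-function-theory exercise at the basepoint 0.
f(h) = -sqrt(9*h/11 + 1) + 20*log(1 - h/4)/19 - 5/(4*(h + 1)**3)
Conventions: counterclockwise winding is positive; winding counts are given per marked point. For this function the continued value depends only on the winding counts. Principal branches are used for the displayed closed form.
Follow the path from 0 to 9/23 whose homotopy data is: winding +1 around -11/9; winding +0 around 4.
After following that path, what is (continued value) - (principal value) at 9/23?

Continued minus principal equals (2/253)*sqrt(84502).

The rational part is single-valued and drops out of the difference; each branch term changes only by its own monodromy.
(-1)*sqrt(1 - h/(-11/9)): winding +1 is odd, the square root flips sign, contributing -2*(-1)*sqrt(1 - (9/23)/(-11/9)) = -2*(-1)*sqrt(334/253) = (2/253)*sqrt(84502).
(20/19)*log(1 - h/(4)): winding 0 around 4, so this term returns to its principal value, contribution 0.
Summing the contributions at h = 9/23 gives (2/253)*sqrt(84502).


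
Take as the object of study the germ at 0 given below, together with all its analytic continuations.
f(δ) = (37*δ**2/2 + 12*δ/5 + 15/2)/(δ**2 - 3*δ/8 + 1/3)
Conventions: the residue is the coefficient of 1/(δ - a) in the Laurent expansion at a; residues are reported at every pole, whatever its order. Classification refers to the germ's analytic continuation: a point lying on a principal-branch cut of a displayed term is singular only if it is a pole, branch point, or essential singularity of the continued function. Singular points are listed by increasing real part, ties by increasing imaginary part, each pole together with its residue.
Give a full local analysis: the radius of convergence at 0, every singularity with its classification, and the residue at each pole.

Radius of convergence at 0: (1/3)*sqrt(3).
At (3/16) - ((1/48)*sqrt(687))*i: a pole of order 1; residue (747/160) + ((11843/109920)*sqrt(687))*i.
At (3/16) + ((1/48)*sqrt(687))*i: a pole of order 1; residue (747/160) - ((11843/109920)*sqrt(687))*i.

Denominator factor (δ**2 - 3*δ/8 + 1/3): discriminant -229/192, complex-conjugate roots (3/16) + ((1/48)*sqrt(687))*i and (3/16) - ((1/48)*sqrt(687))*i; poles of order 1, moduli (1/3)*sqrt(3) and (1/3)*sqrt(3).
The radius of convergence is the smallest modulus among the singular points: (1/3)*sqrt(3).
The factor δ**2 - 3*δ/8 + 1/3 splits as (δ - a)(δ - a') with a = (3/16) - ((1/48)*sqrt(687))*i, a' = (3/16) + ((1/48)*sqrt(687))*i. At the order-1 pole a set g(δ) = (δ - a)*f(δ) = [37*δ**2/2 + 12*δ/5 + 15/2] / (δ - a').
Simple pole: residue = g(a) at a = (3/16) - ((1/48)*sqrt(687))*i, which is (747/160) + ((11843/109920)*sqrt(687))*i.
The factor δ**2 - 3*δ/8 + 1/3 splits as (δ - a)(δ - a') with a = (3/16) + ((1/48)*sqrt(687))*i, a' = (3/16) - ((1/48)*sqrt(687))*i. At the order-1 pole a set g(δ) = (δ - a)*f(δ) = [37*δ**2/2 + 12*δ/5 + 15/2] / (δ - a').
Simple pole: residue = g(a) at a = (3/16) + ((1/48)*sqrt(687))*i, which is (747/160) - ((11843/109920)*sqrt(687))*i.
List the singular points by increasing real part (a conjugate pair: the negative imaginary part first).


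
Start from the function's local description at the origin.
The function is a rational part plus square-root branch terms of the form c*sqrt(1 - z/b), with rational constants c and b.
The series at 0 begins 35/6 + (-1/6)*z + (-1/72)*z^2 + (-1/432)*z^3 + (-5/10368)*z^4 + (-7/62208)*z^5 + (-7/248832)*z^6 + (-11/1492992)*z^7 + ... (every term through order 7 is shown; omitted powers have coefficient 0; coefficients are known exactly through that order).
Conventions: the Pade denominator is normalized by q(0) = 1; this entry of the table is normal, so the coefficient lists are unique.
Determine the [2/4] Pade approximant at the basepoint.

The Pade approximant has numerator coefficients [35/6, -114649/49788, 588581/2987280]; denominator coefficients [1, -15193/41490, 12793/497880, 43/165960, 71/11949120].

Taylor coefficients needed (read off): a_0 = 35/6, a_1 = -1/6, a_2 = -1/72, a_3 = -1/432, a_4 = -5/10368, a_5 = -7/62208, a_6 = -7/248832.
Write the denominator as Q(z) = 1 + q1*z + q2*z^2 + q3*z^3 + q4*z^4. Requiring Q*f - P = O(z^7) with deg P <= 2 kills the coefficients of z^3..z^6 in Q*f:
  z^3: a_3 + q1*a_2 + q2*a_1 + q3*a_0 = 0, i.e. -1/432 + (-1/72)*q1 + (-1/6)*q2 + (35/6)*q3 = 0.
  z^4: a_4 + q1*a_3 + q2*a_2 + q3*a_1 + q4*a_0 = 0, i.e. -5/10368 + (-1/432)*q1 + (-1/72)*q2 + (-1/6)*q3 + (35/6)*q4 = 0.
  z^5: a_5 + q1*a_4 + q2*a_3 + q3*a_2 + q4*a_1 = 0, i.e. -7/62208 + (-5/10368)*q1 + (-1/432)*q2 + (-1/72)*q3 + (-1/6)*q4 = 0.
  z^6: a_6 + q1*a_5 + q2*a_4 + q3*a_3 + q4*a_2 = 0, i.e. -7/248832 + (-7/62208)*q1 + (-5/10368)*q2 + (-1/432)*q3 + (-1/72)*q4 = 0.
Solving this linear system: q1 = -15193/41490, q2 = 12793/497880, q3 = 43/165960, q4 = 71/11949120.
The numerator is Q*f truncated at degree 2: P0 = a_0 = 35/6; P1 = a_1 + q1*a_0 = -114649/49788; P2 = a_2 + q1*a_1 + q2*a_0 = 588581/2987280.


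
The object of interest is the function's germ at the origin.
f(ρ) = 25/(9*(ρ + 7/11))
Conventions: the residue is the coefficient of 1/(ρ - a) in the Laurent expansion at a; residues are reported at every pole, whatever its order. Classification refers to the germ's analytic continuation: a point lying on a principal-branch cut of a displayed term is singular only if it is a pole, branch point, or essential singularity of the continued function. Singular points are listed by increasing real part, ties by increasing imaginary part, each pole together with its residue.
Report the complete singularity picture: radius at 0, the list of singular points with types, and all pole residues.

Radius of convergence at 0: 7/11.
At -7/11: a pole of order 1; residue 25/9.

Denominator factor (ρ + 7/11): pole of order 1 at -7/11, modulus 7/11.
The radius of convergence is the smallest modulus among the singular points: 7/11.
At the order-1 pole -7/11 set g(ρ) = (ρ - (-7/11))*f(ρ) = 25/9.
Simple pole: residue = g(a) at a = -7/11, which is 25/9.


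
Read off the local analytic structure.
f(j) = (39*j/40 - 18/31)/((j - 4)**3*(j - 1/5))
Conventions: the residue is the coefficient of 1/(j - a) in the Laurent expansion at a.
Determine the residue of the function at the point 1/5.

At the order-1 pole 1/5 set g(j) = (j - (1/5))*f(j) = (39*j/40 - 18/31)/(j - 4)**3.
Simple pole: residue = g(a) at a = 1/5, which is 11955/1701032.

The residue is 11955/1701032.


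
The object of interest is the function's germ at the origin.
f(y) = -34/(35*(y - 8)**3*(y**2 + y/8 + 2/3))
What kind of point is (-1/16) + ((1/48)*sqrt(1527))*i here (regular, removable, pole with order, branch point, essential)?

The denominator factor y**2 + y/8 + 2/3 vanishes at (-1/16) + ((1/48)*sqrt(1527))*i and appears to the power 1; the numerator there equals -34/35, nonzero, and no other factor vanishes.
Hence a pole whose order is the multiplicity, 1.

The point is a pole of order 1.


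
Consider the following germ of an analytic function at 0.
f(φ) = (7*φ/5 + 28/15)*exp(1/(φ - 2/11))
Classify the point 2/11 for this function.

The point is an essential singularity.

The exponent 1/(φ - (2/11)) has a pole at 2/11, so exp(1/(φ - (2/11))) takes every nonzero value near it: an essential singularity (not a pole of any order).


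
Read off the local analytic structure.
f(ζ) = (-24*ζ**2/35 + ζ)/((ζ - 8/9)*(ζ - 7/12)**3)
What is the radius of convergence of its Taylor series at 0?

Denominator factor (ζ - 7/12)^3: pole of order 3 at 7/12, modulus 7/12.
Denominator factor (ζ - 8/9): pole of order 1 at 8/9, modulus 8/9.
The radius of convergence is the smallest modulus among the singular points: 7/12.

The radius of convergence is 7/12.


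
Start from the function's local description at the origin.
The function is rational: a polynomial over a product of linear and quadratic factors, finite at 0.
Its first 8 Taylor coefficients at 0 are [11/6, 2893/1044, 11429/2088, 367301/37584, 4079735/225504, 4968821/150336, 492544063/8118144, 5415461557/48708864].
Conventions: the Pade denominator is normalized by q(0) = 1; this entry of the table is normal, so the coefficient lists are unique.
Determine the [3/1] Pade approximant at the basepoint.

Taylor coefficients needed (read off): a_0 = 11/6, a_1 = 2893/1044, a_2 = 11429/2088, a_3 = 367301/37584, a_4 = 4079735/225504.
Write the denominator as Q(θ) = 1 + q1*θ. Requiring Q*f - P = O(θ^5) with deg P <= 3 kills the coefficients of θ^4..θ^4 in Q*f:
  θ^4: a_4 + q1*a_3 = 0, i.e. 4079735/225504 + (367301/37584)*q1 = 0.
Solving this linear system: q1 = -370885/200346.
The numerator is Q*f truncated at degree 3: P0 = a_0 = 11/6; P1 = a_1 + q1*a_0 = -1809346/2905017; P2 = a_2 + q1*a_1 = 8988364/26145153; P3 = a_3 + q1*a_2 = -28249144/78435459.

The Pade approximant has numerator coefficients [11/6, -1809346/2905017, 8988364/26145153, -28249144/78435459]; denominator coefficients [1, -370885/200346].


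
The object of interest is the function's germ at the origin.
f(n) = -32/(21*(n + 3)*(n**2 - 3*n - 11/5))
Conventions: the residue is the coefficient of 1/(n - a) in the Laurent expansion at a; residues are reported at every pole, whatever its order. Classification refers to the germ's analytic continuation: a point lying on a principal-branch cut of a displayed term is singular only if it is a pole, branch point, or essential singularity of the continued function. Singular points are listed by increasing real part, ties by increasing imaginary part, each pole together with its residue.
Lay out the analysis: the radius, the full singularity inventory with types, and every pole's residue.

Denominator factor (n**2 - 3*n - 11/5): discriminant 89/5, real irrational roots 3/2 + (1/10)*sqrt(445) and 3/2 - (1/10)*sqrt(445); poles of order 1, moduli 3/2 + (1/10)*sqrt(445) and -3/2 + (1/10)*sqrt(445).
Denominator factor (n + 3): pole of order 1 at -3, modulus 3.
The radius of convergence is the smallest modulus among the singular points: -3/2 + (1/10)*sqrt(445).
At the order-1 pole -3 set g(n) = (n - (-3))*f(n) = -32/(21*(n**2 - 3*n - 11/5)).
Simple pole: residue = g(a) at a = -3, which is -160/1659.
The factor n**2 - 3*n - 11/5 splits as (n - a)(n - a') with a = 3/2 - (1/10)*sqrt(445), a' = 3/2 + (1/10)*sqrt(445). At the order-1 pole a set g(n) = (n - a)*f(n) = [-32/(21*(n + 3))] / (n - a').
Simple pole: residue = g(a) at a = 3/2 - (1/10)*sqrt(445), which is 80/1659 + (240/49217)*sqrt(445).
The factor n**2 - 3*n - 11/5 splits as (n - a)(n - a') with a = 3/2 + (1/10)*sqrt(445), a' = 3/2 - (1/10)*sqrt(445). At the order-1 pole a set g(n) = (n - a)*f(n) = [-32/(21*(n + 3))] / (n - a').
Simple pole: residue = g(a) at a = 3/2 + (1/10)*sqrt(445), which is 80/1659 - (240/49217)*sqrt(445).
List the singular points by increasing real part (a conjugate pair: the negative imaginary part first).

Radius of convergence at 0: -3/2 + (1/10)*sqrt(445).
At -3: a pole of order 1; residue -160/1659.
At 3/2 - (1/10)*sqrt(445): a pole of order 1; residue 80/1659 + (240/49217)*sqrt(445).
At 3/2 + (1/10)*sqrt(445): a pole of order 1; residue 80/1659 - (240/49217)*sqrt(445).


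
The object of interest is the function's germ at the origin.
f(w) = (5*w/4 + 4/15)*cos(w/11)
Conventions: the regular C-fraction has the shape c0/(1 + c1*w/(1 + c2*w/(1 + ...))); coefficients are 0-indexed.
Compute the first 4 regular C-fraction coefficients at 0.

The regular C-fraction coefficients are [4/15, -75/16, 680753/145200, -8/9075].

Taylor coefficients (expand at 0): a_0 = 4/15, a_1 = 5/4, a_2 = -2/1815, a_3 = -5/968.
c0 = a_0 = 4/15. Peel one level at a time: if S = 1 + c*w/S' with S'(0) = 1, then c is the w-coefficient of S and S' = c*w/(S - 1).
S_1 = c0/f = 1 + (-75/16)*w + (680753/30976)*w^2 + ...; c1 = -75/16.
S_2 = c1*w/(S_1 - 1) = 1 + (680753/145200)*w + (680753/164711250)*w^2 + ...; c2 = 680753/145200.
S_3 = c2*w/(S_2 - 1) = 1 + (-8/9075)*w + ...; c3 = -8/9075.


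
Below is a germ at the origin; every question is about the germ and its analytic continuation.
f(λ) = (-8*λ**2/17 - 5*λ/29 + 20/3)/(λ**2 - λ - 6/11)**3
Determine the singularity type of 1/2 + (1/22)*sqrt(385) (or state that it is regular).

The denominator factor λ**2 - λ - 6/11 vanishes at 1/2 + (1/22)*sqrt(385) and appears to the power 3; the numerator there equals 198107/32538 - (317/10846)*sqrt(385), nonzero, and no other factor vanishes.
Hence a pole whose order is the multiplicity, 3.

The point is a pole of order 3.


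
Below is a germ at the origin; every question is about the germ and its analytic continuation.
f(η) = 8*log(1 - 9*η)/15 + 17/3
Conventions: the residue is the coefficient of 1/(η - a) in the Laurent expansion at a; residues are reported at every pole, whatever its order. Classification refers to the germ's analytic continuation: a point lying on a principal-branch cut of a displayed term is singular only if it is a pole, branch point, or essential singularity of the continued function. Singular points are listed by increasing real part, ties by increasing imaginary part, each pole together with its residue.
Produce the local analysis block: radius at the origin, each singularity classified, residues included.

Radius of convergence at 0: 1/9.
At 1/9: a logarithmic branch point.

Branch term (8/15)*log(1 - η/(1/9)): its argument vanishes at η = 1/9, a logarithmic branch point, modulus 1/9.
The radius of convergence is the smallest modulus among the singular points: 1/9.


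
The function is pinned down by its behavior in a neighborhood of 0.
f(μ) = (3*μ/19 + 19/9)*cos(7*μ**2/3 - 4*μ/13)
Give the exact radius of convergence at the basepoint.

The factor cos(7*μ**2/3 - 4*μ/13) is entire and contributes no finite singular point.
The polynomial part has no poles.
No finite singular points: the Taylor series at 0 converges everywhere.

The radius of convergence is infinite.


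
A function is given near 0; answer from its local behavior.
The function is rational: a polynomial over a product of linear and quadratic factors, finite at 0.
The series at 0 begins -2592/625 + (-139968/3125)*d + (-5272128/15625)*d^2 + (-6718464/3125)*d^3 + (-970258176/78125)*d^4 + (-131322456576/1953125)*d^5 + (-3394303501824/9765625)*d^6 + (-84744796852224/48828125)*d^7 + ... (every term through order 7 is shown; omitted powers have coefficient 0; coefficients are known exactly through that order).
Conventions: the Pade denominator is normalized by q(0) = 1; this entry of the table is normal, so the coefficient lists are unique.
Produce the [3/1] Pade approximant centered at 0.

Taylor coefficients needed (read off): a_0 = -2592/625, a_1 = -139968/3125, a_2 = -5272128/15625, a_3 = -6718464/3125, a_4 = -970258176/78125.
Write the denominator as Q(d) = 1 + q1*d. Requiring Q*f - P = O(d^5) with deg P <= 3 kills the coefficients of d^4..d^4 in Q*f:
  d^4: a_4 + q1*a_3 = 0, i.e. -970258176/78125 + (-6718464/3125)*q1 = 0.
Solving this linear system: q1 = -1733/300.
The numerator is Q*f truncated at degree 3: P0 = a_0 = -2592/625; P1 = a_1 + q1*a_0 = -325512/15625; P2 = a_2 + q1*a_1 = -6146928/78125; P3 = a_3 + q1*a_2 = -78424848/390625.

The Pade approximant has numerator coefficients [-2592/625, -325512/15625, -6146928/78125, -78424848/390625]; denominator coefficients [1, -1733/300].


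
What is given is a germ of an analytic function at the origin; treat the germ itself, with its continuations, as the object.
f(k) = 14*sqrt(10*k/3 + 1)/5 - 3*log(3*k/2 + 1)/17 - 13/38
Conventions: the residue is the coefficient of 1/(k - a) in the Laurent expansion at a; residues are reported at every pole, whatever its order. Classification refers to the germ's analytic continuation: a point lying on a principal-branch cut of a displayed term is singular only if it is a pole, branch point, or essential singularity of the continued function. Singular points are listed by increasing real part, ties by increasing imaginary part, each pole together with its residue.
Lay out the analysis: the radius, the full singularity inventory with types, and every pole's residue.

Radius of convergence at 0: 3/10.
At -2/3: a logarithmic branch point.
At -3/10: an algebraic (square-root) branch point.

Branch term (14/5)*sqrt(1 - k/(-3/10)): its argument vanishes at k = -3/10, a square-root branch point, modulus 3/10.
Branch term (-3/17)*log(1 - k/(-2/3)): its argument vanishes at k = -2/3, a logarithmic branch point, modulus 2/3.
The radius of convergence is the smallest modulus among the singular points: 3/10.
List the singular points by increasing real part (a conjugate pair: the negative imaginary part first).


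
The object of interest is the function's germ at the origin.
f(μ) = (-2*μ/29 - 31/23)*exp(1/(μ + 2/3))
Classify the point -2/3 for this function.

The point is an essential singularity.

The exponent 1/(μ - (-2/3)) has a pole at -2/3, so exp(1/(μ - (-2/3))) takes every nonzero value near it: an essential singularity (not a pole of any order).


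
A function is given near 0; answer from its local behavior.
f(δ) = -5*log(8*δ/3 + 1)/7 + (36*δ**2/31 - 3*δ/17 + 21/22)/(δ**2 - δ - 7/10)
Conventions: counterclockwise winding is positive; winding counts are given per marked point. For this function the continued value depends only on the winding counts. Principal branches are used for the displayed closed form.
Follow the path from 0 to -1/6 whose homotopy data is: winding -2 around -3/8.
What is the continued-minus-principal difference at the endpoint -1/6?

The rational part is single-valued and drops out of the difference; each branch term changes only by its own monodromy.
(-5/7)*log(1 - δ/(-3/8)): each positive loop around -3/8 adds 2*pi*i to the log, so winding -2 contributes (-5/7)*(-2)*2*pi*i = (20/7)*pi*i.
Summing the contributions at δ = -1/6 gives (20/7)*pi*i.

Continued minus principal equals (20/7)*pi*i.


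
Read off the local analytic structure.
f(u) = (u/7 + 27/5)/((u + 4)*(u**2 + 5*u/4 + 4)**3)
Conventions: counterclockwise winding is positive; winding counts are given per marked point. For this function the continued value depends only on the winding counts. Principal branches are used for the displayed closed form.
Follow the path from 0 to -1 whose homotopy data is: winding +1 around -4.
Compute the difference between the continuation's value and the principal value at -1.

Continued minus principal equals 0.

The function is rational, hence single-valued: continuing it around any pole returns the same value, so the difference is 0.


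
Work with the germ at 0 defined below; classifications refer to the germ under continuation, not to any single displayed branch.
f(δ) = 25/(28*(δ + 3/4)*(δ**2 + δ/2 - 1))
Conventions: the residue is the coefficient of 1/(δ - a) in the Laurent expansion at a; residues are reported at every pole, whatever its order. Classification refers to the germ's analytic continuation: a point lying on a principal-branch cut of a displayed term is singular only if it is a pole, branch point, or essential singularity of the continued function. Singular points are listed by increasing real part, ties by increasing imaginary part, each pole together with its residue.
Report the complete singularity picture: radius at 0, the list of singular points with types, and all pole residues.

Radius of convergence at 0: 3/4.
At -1/4 - (1/4)*sqrt(17): a pole of order 1; residue 50/91 + (100/1547)*sqrt(17).
At -3/4: a pole of order 1; residue -100/91.
At -1/4 + (1/4)*sqrt(17): a pole of order 1; residue 50/91 - (100/1547)*sqrt(17).

Denominator factor (δ**2 + δ/2 - 1): discriminant 17/4, real irrational roots -1/4 + (1/4)*sqrt(17) and -1/4 - (1/4)*sqrt(17); poles of order 1, moduli -1/4 + (1/4)*sqrt(17) and 1/4 + (1/4)*sqrt(17).
Denominator factor (δ + 3/4): pole of order 1 at -3/4, modulus 3/4.
The radius of convergence is the smallest modulus among the singular points: 3/4.
The factor δ**2 + δ/2 - 1 splits as (δ - a)(δ - a') with a = -1/4 - (1/4)*sqrt(17), a' = -1/4 + (1/4)*sqrt(17). At the order-1 pole a set g(δ) = (δ - a)*f(δ) = [25/(28*(δ + 3/4))] / (δ - a').
Simple pole: residue = g(a) at a = -1/4 - (1/4)*sqrt(17), which is 50/91 + (100/1547)*sqrt(17).
At the order-1 pole -3/4 set g(δ) = (δ - (-3/4))*f(δ) = 25/(28*(δ**2 + δ/2 - 1)).
Simple pole: residue = g(a) at a = -3/4, which is -100/91.
The factor δ**2 + δ/2 - 1 splits as (δ - a)(δ - a') with a = -1/4 + (1/4)*sqrt(17), a' = -1/4 - (1/4)*sqrt(17). At the order-1 pole a set g(δ) = (δ - a)*f(δ) = [25/(28*(δ + 3/4))] / (δ - a').
Simple pole: residue = g(a) at a = -1/4 + (1/4)*sqrt(17), which is 50/91 - (100/1547)*sqrt(17).
List the singular points by increasing real part (a conjugate pair: the negative imaginary part first).


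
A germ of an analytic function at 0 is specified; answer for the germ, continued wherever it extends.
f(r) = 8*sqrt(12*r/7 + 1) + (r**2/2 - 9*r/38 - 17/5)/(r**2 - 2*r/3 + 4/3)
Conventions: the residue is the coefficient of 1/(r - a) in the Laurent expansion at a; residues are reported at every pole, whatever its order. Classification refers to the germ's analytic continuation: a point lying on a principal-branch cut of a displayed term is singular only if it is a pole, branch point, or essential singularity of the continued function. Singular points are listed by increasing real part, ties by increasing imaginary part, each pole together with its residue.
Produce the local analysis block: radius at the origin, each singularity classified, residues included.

Radius of convergence at 0: 7/12.
At -7/12: an algebraic (square-root) branch point.
At (1/3) - ((1/3)*sqrt(11))*i: a pole of order 1; residue (11/228) - ((6899/12540)*sqrt(11))*i.
At (1/3) + ((1/3)*sqrt(11))*i: a pole of order 1; residue (11/228) + ((6899/12540)*sqrt(11))*i.

Denominator factor (r**2 - 2*r/3 + 4/3): discriminant -44/9, complex-conjugate roots (1/3) + ((1/3)*sqrt(11))*i and (1/3) - ((1/3)*sqrt(11))*i; poles of order 1, moduli (2/3)*sqrt(3) and (2/3)*sqrt(3).
Branch term (8)*sqrt(1 - r/(-7/12)): its argument vanishes at r = -7/12, a square-root branch point, modulus 7/12.
The radius of convergence is the smallest modulus among the singular points: 7/12.
The branch term is analytic at (1/3) - ((1/3)*sqrt(11))*i and contributes nothing to the residue; only the rational part matters.
The factor r**2 - 2*r/3 + 4/3 splits as (r - a)(r - a') with a = (1/3) - ((1/3)*sqrt(11))*i, a' = (1/3) + ((1/3)*sqrt(11))*i. At the order-1 pole a set g(r) = (r - a)*(rational part) = [r**2/2 - 9*r/38 - 17/5] / (r - a').
Simple pole: residue = g(a) at a = (1/3) - ((1/3)*sqrt(11))*i, which is (11/228) - ((6899/12540)*sqrt(11))*i.
The branch term is analytic at (1/3) + ((1/3)*sqrt(11))*i and contributes nothing to the residue; only the rational part matters.
The factor r**2 - 2*r/3 + 4/3 splits as (r - a)(r - a') with a = (1/3) + ((1/3)*sqrt(11))*i, a' = (1/3) - ((1/3)*sqrt(11))*i. At the order-1 pole a set g(r) = (r - a)*(rational part) = [r**2/2 - 9*r/38 - 17/5] / (r - a').
Simple pole: residue = g(a) at a = (1/3) + ((1/3)*sqrt(11))*i, which is (11/228) + ((6899/12540)*sqrt(11))*i.
List the singular points by increasing real part (a conjugate pair: the negative imaginary part first).


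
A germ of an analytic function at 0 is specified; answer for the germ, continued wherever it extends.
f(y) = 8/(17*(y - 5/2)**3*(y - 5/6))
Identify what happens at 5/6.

The point is a pole of order 1.

The denominator factor y - 5/6 vanishes at 5/6 and appears to the power 1; the numerator there equals 8/17, nonzero, and no other factor vanishes.
Hence a pole whose order is the multiplicity, 1.


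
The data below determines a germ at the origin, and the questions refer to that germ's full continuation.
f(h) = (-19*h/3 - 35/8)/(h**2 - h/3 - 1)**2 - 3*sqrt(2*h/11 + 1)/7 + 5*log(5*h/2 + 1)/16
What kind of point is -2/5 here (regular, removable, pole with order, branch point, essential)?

The term (5/16)*log(1 - h/(-2/5)) has argument 1 - -2/5/(-2/5) = 0 at -2/5: a logarithmic (infinitely-sheeted) branch point; the remaining terms are analytic or single-valued there.

The point is a logarithmic branch point.


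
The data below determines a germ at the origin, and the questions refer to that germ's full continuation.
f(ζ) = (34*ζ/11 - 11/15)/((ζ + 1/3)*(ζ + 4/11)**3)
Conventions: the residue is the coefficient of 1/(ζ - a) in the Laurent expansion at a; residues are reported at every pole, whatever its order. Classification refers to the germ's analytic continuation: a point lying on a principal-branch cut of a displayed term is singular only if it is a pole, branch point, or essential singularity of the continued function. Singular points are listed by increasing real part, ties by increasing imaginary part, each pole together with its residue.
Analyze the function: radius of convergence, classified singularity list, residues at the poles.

Denominator factor (ζ + 4/11)^3: pole of order 3 at -4/11, modulus 4/11.
Denominator factor (ζ + 1/3): pole of order 1 at -1/3, modulus 1/3.
The radius of convergence is the smallest modulus among the singular points: 1/3.
At the order-3 pole -4/11 set g(ζ) = (ζ - (-4/11))^3*f(ζ) = (34*ζ/11 - 11/15)/(ζ + 1/3).
Order-3 pole: residue = g''(a)/2; g''(-4/11) = 633798/5, so the residue is 316899/5.
At the order-1 pole -1/3 set g(ζ) = (ζ - (-1/3))*f(ζ) = (34*ζ/11 - 11/15)/(ζ + 4/11)**3.
Simple pole: residue = g(a) at a = -1/3, which is -316899/5.
List the singular points by increasing real part (a conjugate pair: the negative imaginary part first).

Radius of convergence at 0: 1/3.
At -4/11: a pole of order 3; residue 316899/5.
At -1/3: a pole of order 1; residue -316899/5.


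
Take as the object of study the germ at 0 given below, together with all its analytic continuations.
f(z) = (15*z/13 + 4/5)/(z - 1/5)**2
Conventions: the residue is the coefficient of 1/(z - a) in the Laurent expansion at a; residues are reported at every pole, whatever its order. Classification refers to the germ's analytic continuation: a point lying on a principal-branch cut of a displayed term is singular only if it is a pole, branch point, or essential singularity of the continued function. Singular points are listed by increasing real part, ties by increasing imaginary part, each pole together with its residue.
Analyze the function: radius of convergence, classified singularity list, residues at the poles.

Radius of convergence at 0: 1/5.
At 1/5: a pole of order 2; residue 15/13.

Denominator factor (z - 1/5)^2: pole of order 2 at 1/5, modulus 1/5.
The radius of convergence is the smallest modulus among the singular points: 1/5.
At the order-2 pole 1/5 set g(z) = (z - (1/5))^2*f(z) = 15*z/13 + 4/5.
Order-2 pole: residue = g'(a); g'(1/5) = 15/13, so the residue is 15/13.


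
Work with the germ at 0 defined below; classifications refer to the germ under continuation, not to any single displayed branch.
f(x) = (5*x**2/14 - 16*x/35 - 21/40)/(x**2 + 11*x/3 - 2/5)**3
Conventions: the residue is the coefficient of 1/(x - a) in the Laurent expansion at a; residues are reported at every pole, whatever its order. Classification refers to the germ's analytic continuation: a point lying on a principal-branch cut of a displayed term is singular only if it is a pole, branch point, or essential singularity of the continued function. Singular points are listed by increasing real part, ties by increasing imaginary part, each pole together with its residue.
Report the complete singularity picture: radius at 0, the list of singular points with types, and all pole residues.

Radius of convergence at 0: -11/6 + (1/30)*sqrt(3385).
At -11/6 - (1/30)*sqrt(3385): a pole of order 3; residue -(155385/1241154932)*sqrt(3385).
At -11/6 + (1/30)*sqrt(3385): a pole of order 3; residue (155385/1241154932)*sqrt(3385).

Denominator factor (x**2 + 11*x/3 - 2/5)^3: discriminant 677/45, real irrational roots -11/6 + (1/30)*sqrt(3385) and -11/6 - (1/30)*sqrt(3385); poles of order 3, moduli -11/6 + (1/30)*sqrt(3385) and 11/6 + (1/30)*sqrt(3385).
The radius of convergence is the smallest modulus among the singular points: -11/6 + (1/30)*sqrt(3385).
The factor x**2 + 11*x/3 - 2/5 splits as (x - a)(x - a') with a = -11/6 - (1/30)*sqrt(3385), a' = -11/6 + (1/30)*sqrt(3385). At the order-3 pole a set g(x) = (x - a)^3*f(x) = [5*x**2/14 - 16*x/35 - 21/40] / (x - a')^3.
Order-3 pole: residue = g''(a)/2; g''(-11/6 - (1/30)*sqrt(3385)) = -(155385/620577466)*sqrt(3385), so the residue is -(155385/1241154932)*sqrt(3385).
The factor x**2 + 11*x/3 - 2/5 splits as (x - a)(x - a') with a = -11/6 + (1/30)*sqrt(3385), a' = -11/6 - (1/30)*sqrt(3385). At the order-3 pole a set g(x) = (x - a)^3*f(x) = [5*x**2/14 - 16*x/35 - 21/40] / (x - a')^3.
Order-3 pole: residue = g''(a)/2; g''(-11/6 + (1/30)*sqrt(3385)) = (155385/620577466)*sqrt(3385), so the residue is (155385/1241154932)*sqrt(3385).
List the singular points by increasing real part (a conjugate pair: the negative imaginary part first).


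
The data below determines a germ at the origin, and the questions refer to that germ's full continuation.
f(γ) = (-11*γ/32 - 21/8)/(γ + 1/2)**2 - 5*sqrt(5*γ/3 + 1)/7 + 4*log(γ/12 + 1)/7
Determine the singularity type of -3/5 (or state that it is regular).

The point is an algebraic (square-root) branch point.

The term (-5/7)*sqrt(1 - γ/(-3/5)) has argument 1 - -3/5/(-3/5) = 0 at -3/5: a square-root (algebraic, two-sheeted) branch point; the remaining terms are analytic or single-valued there.


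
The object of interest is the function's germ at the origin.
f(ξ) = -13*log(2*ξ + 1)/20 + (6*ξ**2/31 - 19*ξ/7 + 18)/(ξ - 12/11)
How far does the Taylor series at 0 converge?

Denominator factor (ξ - 12/11): pole of order 1 at 12/11, modulus 12/11.
Branch term (-13/20)*log(1 - ξ/(-1/2)): its argument vanishes at ξ = -1/2, a logarithmic branch point, modulus 1/2.
The radius of convergence is the smallest modulus among the singular points: 1/2.

The radius of convergence is 1/2.


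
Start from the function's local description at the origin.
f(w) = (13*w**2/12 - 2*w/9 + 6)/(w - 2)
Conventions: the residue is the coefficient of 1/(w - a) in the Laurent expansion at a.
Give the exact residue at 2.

The residue is 89/9.

At the order-1 pole 2 set g(w) = (w - (2))*f(w) = 13*w**2/12 - 2*w/9 + 6.
Simple pole: residue = g(a) at a = 2, which is 89/9.
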